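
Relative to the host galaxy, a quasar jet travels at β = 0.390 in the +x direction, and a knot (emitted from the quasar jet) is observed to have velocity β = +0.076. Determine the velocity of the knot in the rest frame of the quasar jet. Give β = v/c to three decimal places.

β = -0.324

Invert the composition law: u' = (u − v)/(1 − uv/c²).
u' = (0.076 − 0.390) / (1 − (0.076)(0.390)) = -0.3140/0.9704 = -0.3236.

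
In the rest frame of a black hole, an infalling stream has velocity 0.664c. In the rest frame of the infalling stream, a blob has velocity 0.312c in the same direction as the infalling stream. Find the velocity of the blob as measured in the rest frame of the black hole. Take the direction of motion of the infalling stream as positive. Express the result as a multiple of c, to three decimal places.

With v = 0.664 and u' = 0.312 (in units of c),
u = (u' + v)/(1 + u'v/c²):
u = (0.312 + 0.664) / (1 + 0.312·0.664) = 0.9760/1.2072 = 0.8085
(Galilean addition would give +0.976c.)

0.809c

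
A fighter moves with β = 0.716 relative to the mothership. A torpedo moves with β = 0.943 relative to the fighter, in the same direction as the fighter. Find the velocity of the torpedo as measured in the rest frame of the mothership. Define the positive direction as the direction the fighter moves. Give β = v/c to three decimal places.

β = 0.990

With v = 0.716 and u' = 0.943 (in units of c),
u = (u' + v)/(1 + u'v/c²):
u = (0.943 + 0.716) / (1 + 0.943·0.716) = 1.6590/1.6752 = 0.9903
(Galilean addition would give +1.659c, exceeding c.)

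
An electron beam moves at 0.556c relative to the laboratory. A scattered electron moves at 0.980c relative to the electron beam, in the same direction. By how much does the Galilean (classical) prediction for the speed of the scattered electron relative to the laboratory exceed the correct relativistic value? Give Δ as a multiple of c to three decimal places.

Δ = 0.542c

Galilean: u_cl = 0.980 + 0.556 = 1.5360.
Relativistic: u_rel = (0.980 + 0.556) / (1 + 0.980·0.556) = 1.5360/1.5449 = 0.9943.
Δ = 1.5360 − 0.9943 = 0.5417.
(The classical prediction exceeds c; the relativistic result does not.)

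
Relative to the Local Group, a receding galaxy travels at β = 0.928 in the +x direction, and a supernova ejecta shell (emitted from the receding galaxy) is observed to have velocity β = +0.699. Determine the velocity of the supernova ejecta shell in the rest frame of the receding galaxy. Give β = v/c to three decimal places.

β = -0.652

Invert the composition law: u' = (u − v)/(1 − uv/c²).
u' = (0.699 − 0.928) / (1 − (0.699)(0.928)) = -0.2290/0.3513 = -0.6518.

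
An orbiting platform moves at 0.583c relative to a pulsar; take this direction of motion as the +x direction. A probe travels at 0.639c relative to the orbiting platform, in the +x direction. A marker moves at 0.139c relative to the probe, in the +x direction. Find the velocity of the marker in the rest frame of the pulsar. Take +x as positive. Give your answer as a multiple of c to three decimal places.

Apply u = (u' + v)/(1 + u'v/c²) successively, working outward toward the pulsar.
Start: velocity of the orbiting platform relative to the pulsar = 0.5830c.
Compose with the probe (u' = 0.639 in the orbiting platform frame): u_1 = (0.639 + 0.583) / (1 + 0.639·0.583) = 1.2220/1.3725 = 0.8903.
Compose with the marker (u' = 0.139 in the probe frame): u_2 = (0.139 + 0.890) / (1 + 0.139·0.890) = 1.0293/1.1238 = 0.9160.

0.916c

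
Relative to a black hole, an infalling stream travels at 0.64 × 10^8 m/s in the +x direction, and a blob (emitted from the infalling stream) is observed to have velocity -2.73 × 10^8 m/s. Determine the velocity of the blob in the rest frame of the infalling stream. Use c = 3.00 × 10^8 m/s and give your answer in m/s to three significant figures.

-2.82 × 10^8 m/s

v = 0.213c, u = -0.910c.
Invert the composition law: u' = (u − v)/(1 − uv/c²).
u' = (-0.910 − 0.213) / (1 − (-0.910)(0.213)) = -1.1233/1.1941 = -0.9407.
u' = -0.9407 × 3.00 × 10^8 m/s.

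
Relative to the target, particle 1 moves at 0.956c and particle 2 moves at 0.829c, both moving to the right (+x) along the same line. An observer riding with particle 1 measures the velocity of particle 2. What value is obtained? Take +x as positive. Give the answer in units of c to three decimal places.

-0.612c

β_A = 0.956, β_B = 0.829.
Transform to A's frame with the inverse velocity-addition law: u' = (u − v)/(1 − uv/c²), taking u = β_B and v = β_A.
u' = (0.829 − 0.956) / (1 − (0.956)(0.829)) = -0.1270/0.2075 = -0.6121.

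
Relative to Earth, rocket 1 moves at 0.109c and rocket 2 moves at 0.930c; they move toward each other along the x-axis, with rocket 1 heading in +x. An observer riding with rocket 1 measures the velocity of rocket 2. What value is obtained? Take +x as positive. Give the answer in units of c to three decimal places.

β_A = 0.109, β_B = -0.930.
Transform to A's frame with the inverse velocity-addition law: u' = (u − v)/(1 − uv/c²), taking u = β_B and v = β_A.
u' = (-0.930 − 0.109) / (1 − (0.109)(-0.930)) = -1.0390/1.1014 = -0.9434.

-0.943c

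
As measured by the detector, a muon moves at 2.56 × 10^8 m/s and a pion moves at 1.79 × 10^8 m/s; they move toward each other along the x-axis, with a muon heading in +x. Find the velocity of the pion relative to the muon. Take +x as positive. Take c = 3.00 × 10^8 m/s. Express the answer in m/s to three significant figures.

-2.88 × 10^8 m/s

β_A = 0.853, β_B = -0.597 (dividing each by c = 3.00 × 10^8 m/s).
Transform to A's frame with the inverse velocity-addition law: u' = (u − v)/(1 − uv/c²), taking u = β_B and v = β_A.
u' = (-0.597 − 0.853) / (1 − (0.853)(-0.597)) = -1.4500/1.5092 = -0.9608.
u' = -0.9608 × 3.00 × 10^8 m/s.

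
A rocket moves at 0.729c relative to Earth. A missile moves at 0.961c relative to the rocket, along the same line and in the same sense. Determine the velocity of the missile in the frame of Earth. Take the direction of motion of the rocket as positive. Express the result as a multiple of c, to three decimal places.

With v = 0.729 and u' = 0.961 (in units of c),
u = (u' + v)/(1 + u'v/c²):
u = (0.961 + 0.729) / (1 + 0.961·0.729) = 1.6900/1.7006 = 0.9938

0.994c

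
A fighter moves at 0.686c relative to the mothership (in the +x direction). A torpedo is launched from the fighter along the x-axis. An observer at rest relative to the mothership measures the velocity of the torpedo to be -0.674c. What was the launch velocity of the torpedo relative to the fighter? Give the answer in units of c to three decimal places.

Invert the composition law: u' = (u − v)/(1 − uv/c²).
u' = (-0.674 − 0.686) / (1 − (-0.674)(0.686)) = -1.3600/1.4624 = -0.9300.

-0.930c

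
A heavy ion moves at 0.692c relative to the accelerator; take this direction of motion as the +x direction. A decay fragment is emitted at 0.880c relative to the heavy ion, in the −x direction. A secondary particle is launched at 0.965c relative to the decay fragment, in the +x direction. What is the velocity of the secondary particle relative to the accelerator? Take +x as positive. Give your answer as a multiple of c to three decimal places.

+0.903c

Apply u = (u' + v)/(1 + u'v/c²) successively, working outward toward the accelerator.
Start: velocity of the heavy ion relative to the accelerator = 0.6920c.
Compose with the decay fragment (u' = -0.880 in the heavy ion frame): u_1 = (-0.880 + 0.692) / (1 + (-0.880)·0.692) = -0.1880/0.3910 = -0.4808.
Compose with the secondary particle (u' = 0.965 in the decay fragment frame): u_2 = (0.965 + (-0.481)) / (1 + 0.965·(-0.481)) = 0.4842/0.5361 = 0.9033.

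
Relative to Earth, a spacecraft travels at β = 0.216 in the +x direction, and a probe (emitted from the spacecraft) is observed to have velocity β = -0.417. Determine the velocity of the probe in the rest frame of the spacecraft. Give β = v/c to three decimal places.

β = -0.581

Invert the composition law: u' = (u − v)/(1 − uv/c²).
u' = (-0.417 − 0.216) / (1 − (-0.417)(0.216)) = -0.6330/1.0901 = -0.5807.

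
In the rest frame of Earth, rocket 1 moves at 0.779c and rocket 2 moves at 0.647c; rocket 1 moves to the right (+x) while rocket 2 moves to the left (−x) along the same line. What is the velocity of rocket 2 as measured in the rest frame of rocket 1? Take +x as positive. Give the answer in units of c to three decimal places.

β_A = 0.779, β_B = -0.647.
Transform to A's frame with the inverse velocity-addition law: u' = (u − v)/(1 − uv/c²), taking u = β_B and v = β_A.
u' = (-0.647 − 0.779) / (1 − (0.779)(-0.647)) = -1.4260/1.5040 = -0.9481.

-0.948c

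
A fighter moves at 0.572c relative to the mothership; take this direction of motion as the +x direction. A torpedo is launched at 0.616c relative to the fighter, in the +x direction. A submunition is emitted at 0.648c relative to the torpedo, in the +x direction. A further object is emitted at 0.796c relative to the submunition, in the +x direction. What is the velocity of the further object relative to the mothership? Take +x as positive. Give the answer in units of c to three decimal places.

0.997c

Apply u = (u' + v)/(1 + u'v/c²) successively, working outward toward the mothership.
Start: velocity of the fighter relative to the mothership = 0.5720c.
Compose with the torpedo (u' = 0.616 in the fighter frame): u_1 = (0.616 + 0.572) / (1 + 0.616·0.572) = 1.1880/1.3524 = 0.8785.
Compose with the submunition (u' = 0.648 in the torpedo frame): u_2 = (0.648 + 0.878) / (1 + 0.648·0.878) = 1.5265/1.5692 = 0.9727.
Compose with the further object (u' = 0.796 in the submunition frame): u_3 = (0.796 + 0.973) / (1 + 0.796·0.973) = 1.7687/1.7743 = 0.9969.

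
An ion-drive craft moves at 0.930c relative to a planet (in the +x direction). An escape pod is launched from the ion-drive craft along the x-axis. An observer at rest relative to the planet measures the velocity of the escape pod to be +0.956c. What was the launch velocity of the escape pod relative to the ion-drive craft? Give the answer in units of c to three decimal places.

+0.234c

Invert the composition law: u' = (u − v)/(1 − uv/c²).
u' = (0.956 − 0.930) / (1 − (0.956)(0.930)) = 0.0260/0.1109 = 0.2344.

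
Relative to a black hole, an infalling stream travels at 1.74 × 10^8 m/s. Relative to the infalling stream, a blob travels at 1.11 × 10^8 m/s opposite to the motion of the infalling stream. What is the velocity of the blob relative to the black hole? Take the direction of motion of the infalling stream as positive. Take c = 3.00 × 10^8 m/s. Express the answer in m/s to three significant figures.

In units of c (dividing by 3.00 × 10^8 m/s): v = 0.580, u' = -0.370.
u = (u' + v)/(1 + u'v/c²):
u = (-0.370 + 0.580) / (1 + (-0.370)·0.580) = 0.2100/0.7854 = 0.2674
(Galilean addition would give +0.210c.)
Converting back: u = 0.2674 × 3.00 × 10^8 m/s.

+8.02 × 10^7 m/s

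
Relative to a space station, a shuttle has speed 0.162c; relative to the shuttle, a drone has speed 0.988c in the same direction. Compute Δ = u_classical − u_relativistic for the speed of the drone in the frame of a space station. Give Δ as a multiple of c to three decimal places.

Galilean: u_cl = 0.988 + 0.162 = 1.1500.
Relativistic: u_rel = (0.988 + 0.162) / (1 + 0.988·0.162) = 1.1500/1.1601 = 0.9913.
Δ = 1.1500 − 0.9913 = 0.1587.
(The classical prediction exceeds c; the relativistic result does not.)

Δ = 0.159c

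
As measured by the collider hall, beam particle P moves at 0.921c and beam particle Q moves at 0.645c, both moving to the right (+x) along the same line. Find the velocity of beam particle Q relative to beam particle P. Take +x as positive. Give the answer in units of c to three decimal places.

β_A = 0.921, β_B = 0.645.
Transform to A's frame with the inverse velocity-addition law: u' = (u − v)/(1 − uv/c²), taking u = β_B and v = β_A.
u' = (0.645 − 0.921) / (1 − (0.921)(0.645)) = -0.2760/0.4060 = -0.6799.

-0.680c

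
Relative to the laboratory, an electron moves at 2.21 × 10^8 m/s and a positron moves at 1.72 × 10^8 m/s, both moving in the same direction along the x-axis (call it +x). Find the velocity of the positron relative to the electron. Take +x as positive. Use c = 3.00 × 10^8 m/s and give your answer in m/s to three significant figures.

-8.48 × 10^7 m/s

β_A = 0.737, β_B = 0.573 (dividing each by c = 3.00 × 10^8 m/s).
Transform to A's frame with the inverse velocity-addition law: u' = (u − v)/(1 − uv/c²), taking u = β_B and v = β_A.
u' = (0.573 − 0.737) / (1 − (0.737)(0.573)) = -0.1633/0.5776 = -0.2828.
u' = -0.2828 × 3.00 × 10^8 m/s.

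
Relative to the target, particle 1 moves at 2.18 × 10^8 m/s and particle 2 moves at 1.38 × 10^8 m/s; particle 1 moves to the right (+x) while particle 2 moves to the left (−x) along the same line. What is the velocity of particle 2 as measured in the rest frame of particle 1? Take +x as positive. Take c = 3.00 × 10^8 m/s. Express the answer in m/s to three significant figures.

-2.67 × 10^8 m/s

β_A = 0.727, β_B = -0.460 (dividing each by c = 3.00 × 10^8 m/s).
Transform to A's frame with the inverse velocity-addition law: u' = (u − v)/(1 − uv/c²), taking u = β_B and v = β_A.
u' = (-0.460 − 0.727) / (1 − (0.727)(-0.460)) = -1.1867/1.3343 = -0.8894.
u' = -0.8894 × 3.00 × 10^8 m/s.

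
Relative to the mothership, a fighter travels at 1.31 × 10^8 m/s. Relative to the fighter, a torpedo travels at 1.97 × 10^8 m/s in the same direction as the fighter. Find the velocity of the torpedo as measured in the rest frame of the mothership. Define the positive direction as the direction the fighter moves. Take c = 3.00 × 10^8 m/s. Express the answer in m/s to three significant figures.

2.55 × 10^8 m/s

In units of c (dividing by 3.00 × 10^8 m/s): v = 0.437, u' = 0.657.
u = (u' + v)/(1 + u'v/c²):
u = (0.657 + 0.437) / (1 + 0.657·0.437) = 1.0933/1.2867 = 0.8497
Converting back: u = 0.8497 × 3.00 × 10^8 m/s.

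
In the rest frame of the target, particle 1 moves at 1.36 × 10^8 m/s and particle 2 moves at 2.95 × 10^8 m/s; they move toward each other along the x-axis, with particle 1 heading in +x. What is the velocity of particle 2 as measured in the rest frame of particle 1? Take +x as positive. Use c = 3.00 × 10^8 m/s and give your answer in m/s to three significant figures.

β_A = 0.453, β_B = -0.983 (dividing each by c = 3.00 × 10^8 m/s).
Transform to A's frame with the inverse velocity-addition law: u' = (u − v)/(1 − uv/c²), taking u = β_B and v = β_A.
u' = (-0.983 − 0.453) / (1 − (0.453)(-0.983)) = -1.4367/1.4458 = -0.9937.
u' = -0.9937 × 3.00 × 10^8 m/s.

-2.98 × 10^8 m/s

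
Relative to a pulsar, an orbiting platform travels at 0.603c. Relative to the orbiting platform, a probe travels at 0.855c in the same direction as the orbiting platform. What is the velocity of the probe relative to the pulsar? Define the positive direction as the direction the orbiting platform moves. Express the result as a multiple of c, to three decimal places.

With v = 0.603 and u' = 0.855 (in units of c),
u = (u' + v)/(1 + u'v/c²):
u = (0.855 + 0.603) / (1 + 0.855·0.603) = 1.4580/1.5156 = 0.9620

0.962c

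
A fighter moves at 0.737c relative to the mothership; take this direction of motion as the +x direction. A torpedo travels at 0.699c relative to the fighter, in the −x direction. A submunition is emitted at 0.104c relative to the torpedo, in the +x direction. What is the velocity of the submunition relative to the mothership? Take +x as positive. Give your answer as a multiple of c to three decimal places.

Apply u = (u' + v)/(1 + u'v/c²) successively, working outward toward the mothership.
Start: velocity of the fighter relative to the mothership = 0.7370c.
Compose with the torpedo (u' = -0.699 in the fighter frame): u_1 = (-0.699 + 0.737) / (1 + (-0.699)·0.737) = 0.0380/0.4848 = 0.0784.
Compose with the submunition (u' = 0.104 in the torpedo frame): u_2 = (0.104 + 0.078) / (1 + 0.104·0.078) = 0.1824/1.0082 = 0.1809.

+0.181c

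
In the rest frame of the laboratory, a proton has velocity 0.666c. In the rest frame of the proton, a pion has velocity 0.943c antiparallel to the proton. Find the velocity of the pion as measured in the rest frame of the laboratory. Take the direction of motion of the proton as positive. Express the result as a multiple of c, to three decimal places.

-0.745c

With v = 0.666 and u' = -0.943 (in units of c),
u = (u' + v)/(1 + u'v/c²):
u = (-0.943 + 0.666) / (1 + (-0.943)·0.666) = -0.2770/0.3720 = -0.7447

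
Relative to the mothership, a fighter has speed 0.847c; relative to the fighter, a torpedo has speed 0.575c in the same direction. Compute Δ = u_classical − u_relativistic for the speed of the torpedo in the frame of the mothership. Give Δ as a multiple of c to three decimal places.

Galilean: u_cl = 0.575 + 0.847 = 1.4220.
Relativistic: u_rel = (0.575 + 0.847) / (1 + 0.575·0.847) = 1.4220/1.4870 = 0.9563.
Δ = 1.4220 − 0.9563 = 0.4657.
(The classical prediction exceeds c; the relativistic result does not.)

Δ = 0.466c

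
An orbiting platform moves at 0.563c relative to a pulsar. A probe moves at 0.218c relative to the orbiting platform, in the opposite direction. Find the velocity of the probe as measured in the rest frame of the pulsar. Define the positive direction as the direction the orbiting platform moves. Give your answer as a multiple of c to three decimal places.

With v = 0.563 and u' = -0.218 (in units of c),
u = (u' + v)/(1 + u'v/c²):
u = (-0.218 + 0.563) / (1 + (-0.218)·0.563) = 0.3450/0.8773 = 0.3933
(Galilean addition would give +0.345c.)

+0.393c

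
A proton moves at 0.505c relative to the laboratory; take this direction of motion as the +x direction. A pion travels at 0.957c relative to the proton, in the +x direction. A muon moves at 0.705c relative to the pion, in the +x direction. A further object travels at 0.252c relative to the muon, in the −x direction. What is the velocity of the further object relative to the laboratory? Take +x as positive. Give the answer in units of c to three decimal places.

+0.996c

Apply u = (u' + v)/(1 + u'v/c²) successively, working outward toward the laboratory.
Start: velocity of the proton relative to the laboratory = 0.5050c.
Compose with the pion (u' = 0.957 in the proton frame): u_1 = (0.957 + 0.505) / (1 + 0.957·0.505) = 1.4620/1.4833 = 0.9857.
Compose with the muon (u' = 0.705 in the pion frame): u_2 = (0.705 + 0.986) / (1 + 0.705·0.986) = 1.6907/1.6949 = 0.9975.
Compose with the further object (u' = -0.252 in the muon frame): u_3 = (-0.252 + 0.998) / (1 + (-0.252)·0.998) = 0.7455/0.7486 = 0.9958.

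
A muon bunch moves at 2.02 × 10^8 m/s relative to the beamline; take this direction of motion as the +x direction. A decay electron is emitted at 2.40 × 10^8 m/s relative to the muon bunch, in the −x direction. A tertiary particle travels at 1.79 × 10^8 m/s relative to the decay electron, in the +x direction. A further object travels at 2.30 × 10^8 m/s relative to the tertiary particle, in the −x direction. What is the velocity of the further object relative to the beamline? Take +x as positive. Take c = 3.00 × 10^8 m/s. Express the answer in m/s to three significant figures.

Apply u = (u' + v)/(1 + u'v/c²) successively, working outward toward the beamline.
(Dividing each given speed by c = 3.00 × 10^8 m/s to work in units of c.)
Start: velocity of the muon bunch relative to the beamline = 0.6733c.
Compose with the decay electron (u' = -0.800 in the muon bunch frame): u_1 = (-0.800 + 0.673) / (1 + (-0.800)·0.673) = -0.1267/0.4613 = -0.2746.
Compose with the tertiary particle (u' = 0.597 in the decay electron frame): u_2 = (0.597 + (-0.275)) / (1 + 0.597·(-0.275)) = 0.3221/0.8362 = 0.3852.
Compose with the further object (u' = -0.767 in the tertiary particle frame): u_3 = (-0.767 + 0.385) / (1 + (-0.767)·0.385) = -0.3815/0.7047 = -0.5413.
So u = -0.5413 × 3.00 × 10^8 m/s.

-1.62 × 10^8 m/s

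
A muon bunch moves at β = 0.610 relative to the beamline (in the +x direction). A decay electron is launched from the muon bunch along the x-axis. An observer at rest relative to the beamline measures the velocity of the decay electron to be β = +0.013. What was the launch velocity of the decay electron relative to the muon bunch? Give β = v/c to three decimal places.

Invert the composition law: u' = (u − v)/(1 − uv/c²).
u' = (0.013 − 0.610) / (1 − (0.013)(0.610)) = -0.5970/0.9921 = -0.6018.

β = -0.602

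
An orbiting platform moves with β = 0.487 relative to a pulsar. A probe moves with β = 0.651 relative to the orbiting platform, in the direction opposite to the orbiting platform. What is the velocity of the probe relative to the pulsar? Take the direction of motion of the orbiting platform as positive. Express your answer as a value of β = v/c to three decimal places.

β = -0.240

With v = 0.487 and u' = -0.651 (in units of c),
u = (u' + v)/(1 + u'v/c²):
u = (-0.651 + 0.487) / (1 + (-0.651)·0.487) = -0.1640/0.6830 = -0.2401
(Galilean addition would give -0.164c.)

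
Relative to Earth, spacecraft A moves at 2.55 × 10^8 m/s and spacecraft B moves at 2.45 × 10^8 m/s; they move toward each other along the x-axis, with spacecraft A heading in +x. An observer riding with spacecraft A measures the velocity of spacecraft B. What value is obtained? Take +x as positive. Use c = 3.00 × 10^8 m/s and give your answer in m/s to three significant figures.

-2.95 × 10^8 m/s

β_A = 0.850, β_B = -0.817 (dividing each by c = 3.00 × 10^8 m/s).
Transform to A's frame with the inverse velocity-addition law: u' = (u − v)/(1 − uv/c²), taking u = β_B and v = β_A.
u' = (-0.817 − 0.850) / (1 − (0.850)(-0.817)) = -1.6667/1.6942 = -0.9838.
u' = -0.9838 × 3.00 × 10^8 m/s.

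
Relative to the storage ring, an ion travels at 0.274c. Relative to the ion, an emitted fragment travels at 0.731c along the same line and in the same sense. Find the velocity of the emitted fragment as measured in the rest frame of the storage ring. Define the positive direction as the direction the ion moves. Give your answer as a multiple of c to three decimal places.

0.837c

With v = 0.274 and u' = 0.731 (in units of c),
u = (u' + v)/(1 + u'v/c²):
u = (0.731 + 0.274) / (1 + 0.731·0.274) = 1.0050/1.2003 = 0.8373
(Galilean addition would give +1.005c, exceeding c.)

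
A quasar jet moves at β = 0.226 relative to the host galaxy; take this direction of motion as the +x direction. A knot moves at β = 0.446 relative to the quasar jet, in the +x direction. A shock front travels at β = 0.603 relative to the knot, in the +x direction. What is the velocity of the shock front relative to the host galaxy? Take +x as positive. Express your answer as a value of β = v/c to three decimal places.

Apply u = (u' + v)/(1 + u'v/c²) successively, working outward toward the host galaxy.
Start: velocity of the quasar jet relative to the host galaxy = 0.2260c.
Compose with the knot (u' = 0.446 in the quasar jet frame): u_1 = (0.446 + 0.226) / (1 + 0.446·0.226) = 0.6720/1.1008 = 0.6105.
Compose with the shock front (u' = 0.603 in the knot frame): u_2 = (0.603 + 0.610) / (1 + 0.603·0.610) = 1.2135/1.3681 = 0.8870.

β = 0.887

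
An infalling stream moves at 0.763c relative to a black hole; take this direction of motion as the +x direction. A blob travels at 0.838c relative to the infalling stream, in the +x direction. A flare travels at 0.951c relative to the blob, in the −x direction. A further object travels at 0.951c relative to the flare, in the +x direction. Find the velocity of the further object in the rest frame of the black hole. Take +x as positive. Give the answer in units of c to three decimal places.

Apply u = (u' + v)/(1 + u'v/c²) successively, working outward toward the black hole.
Start: velocity of the infalling stream relative to the black hole = 0.7630c.
Compose with the blob (u' = 0.838 in the infalling stream frame): u_1 = (0.838 + 0.763) / (1 + 0.838·0.763) = 1.6010/1.6394 = 0.9766.
Compose with the flare (u' = -0.951 in the blob frame): u_2 = (-0.951 + 0.977) / (1 + (-0.951)·0.977) = 0.0256/0.0713 = 0.3589.
Compose with the further object (u' = 0.951 in the flare frame): u_3 = (0.951 + 0.359) / (1 + 0.951·0.359) = 1.3099/1.3413 = 0.9766.

+0.977c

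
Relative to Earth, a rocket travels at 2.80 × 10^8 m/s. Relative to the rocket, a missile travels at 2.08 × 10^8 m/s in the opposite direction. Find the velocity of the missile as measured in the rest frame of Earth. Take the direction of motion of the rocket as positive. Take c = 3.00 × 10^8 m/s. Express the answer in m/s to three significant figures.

In units of c (dividing by 3.00 × 10^8 m/s): v = 0.933, u' = -0.693.
u = (u' + v)/(1 + u'v/c²):
u = (-0.693 + 0.933) / (1 + (-0.693)·0.933) = 0.2400/0.3529 = 0.6801
(Galilean addition would give +0.240c.)
Converting back: u = 0.6801 × 3.00 × 10^8 m/s.

+2.04 × 10^8 m/s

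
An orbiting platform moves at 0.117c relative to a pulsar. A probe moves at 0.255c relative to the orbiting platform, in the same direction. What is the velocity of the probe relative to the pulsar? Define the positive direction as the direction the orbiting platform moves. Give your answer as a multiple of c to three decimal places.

With v = 0.117 and u' = 0.255 (in units of c),
u = (u' + v)/(1 + u'v/c²):
u = (0.255 + 0.117) / (1 + 0.255·0.117) = 0.3720/1.0298 = 0.3612
(Galilean addition would give +0.372c.)

0.361c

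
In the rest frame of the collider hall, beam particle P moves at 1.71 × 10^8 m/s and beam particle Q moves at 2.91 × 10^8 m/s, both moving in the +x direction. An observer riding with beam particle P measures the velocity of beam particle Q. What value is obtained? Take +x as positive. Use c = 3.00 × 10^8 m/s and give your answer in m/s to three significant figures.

+2.68 × 10^8 m/s

β_A = 0.570, β_B = 0.970 (dividing each by c = 3.00 × 10^8 m/s).
Transform to A's frame with the inverse velocity-addition law: u' = (u − v)/(1 − uv/c²), taking u = β_B and v = β_A.
u' = (0.970 − 0.570) / (1 − (0.570)(0.970)) = 0.4000/0.4471 = 0.8947.
u' = 0.8947 × 3.00 × 10^8 m/s.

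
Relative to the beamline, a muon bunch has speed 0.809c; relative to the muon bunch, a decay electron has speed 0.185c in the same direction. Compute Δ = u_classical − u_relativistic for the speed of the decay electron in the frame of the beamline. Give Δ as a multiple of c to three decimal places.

Δ = 0.129c

Galilean: u_cl = 0.185 + 0.809 = 0.9940.
Relativistic: u_rel = (0.185 + 0.809) / (1 + 0.185·0.809) = 0.9940/1.1497 = 0.8646.
Δ = 0.9940 − 0.8646 = 0.1294.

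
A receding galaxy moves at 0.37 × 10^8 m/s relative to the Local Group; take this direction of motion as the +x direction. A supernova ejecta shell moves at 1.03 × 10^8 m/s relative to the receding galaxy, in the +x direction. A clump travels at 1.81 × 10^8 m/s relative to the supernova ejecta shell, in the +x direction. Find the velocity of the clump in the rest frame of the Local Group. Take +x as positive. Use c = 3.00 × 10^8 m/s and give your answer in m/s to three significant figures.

2.48 × 10^8 m/s

Apply u = (u' + v)/(1 + u'v/c²) successively, working outward toward the Local Group.
(Dividing each given speed by c = 3.00 × 10^8 m/s to work in units of c.)
Start: velocity of the receding galaxy relative to the Local Group = 0.1233c.
Compose with the supernova ejecta shell (u' = 0.343 in the receding galaxy frame): u_1 = (0.343 + 0.123) / (1 + 0.343·0.123) = 0.4667/1.0423 = 0.4477.
Compose with the clump (u' = 0.603 in the supernova ejecta shell frame): u_2 = (0.603 + 0.448) / (1 + 0.603·0.448) = 1.0510/1.2701 = 0.8275.
So u = 0.8275 × 3.00 × 10^8 m/s.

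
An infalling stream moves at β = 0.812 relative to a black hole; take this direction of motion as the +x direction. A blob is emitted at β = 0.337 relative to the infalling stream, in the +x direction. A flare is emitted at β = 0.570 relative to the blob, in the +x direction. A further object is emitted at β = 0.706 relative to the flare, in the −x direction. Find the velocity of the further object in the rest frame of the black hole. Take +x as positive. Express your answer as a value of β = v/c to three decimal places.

Apply u = (u' + v)/(1 + u'v/c²) successively, working outward toward the black hole.
Start: velocity of the infalling stream relative to the black hole = 0.8120c.
Compose with the blob (u' = 0.337 in the infalling stream frame): u_1 = (0.337 + 0.812) / (1 + 0.337·0.812) = 1.1490/1.2736 = 0.9021.
Compose with the flare (u' = 0.570 in the blob frame): u_2 = (0.570 + 0.902) / (1 + 0.570·0.902) = 1.4721/1.5142 = 0.9722.
Compose with the further object (u' = -0.706 in the flare frame): u_3 = (-0.706 + 0.972) / (1 + (-0.706)·0.972) = 0.2662/0.3136 = 0.8488.

β = +0.849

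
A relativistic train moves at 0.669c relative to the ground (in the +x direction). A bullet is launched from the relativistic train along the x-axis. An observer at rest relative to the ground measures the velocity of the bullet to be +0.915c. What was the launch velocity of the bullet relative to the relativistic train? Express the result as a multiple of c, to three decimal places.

Invert the composition law: u' = (u − v)/(1 − uv/c²).
u' = (0.915 − 0.669) / (1 − (0.915)(0.669)) = 0.2460/0.3879 = 0.6342.

+0.634c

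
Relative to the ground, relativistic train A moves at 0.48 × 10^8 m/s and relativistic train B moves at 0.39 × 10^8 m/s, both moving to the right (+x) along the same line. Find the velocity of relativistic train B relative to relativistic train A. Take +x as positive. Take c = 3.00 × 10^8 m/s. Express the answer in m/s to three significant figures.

β_A = 0.160, β_B = 0.130 (dividing each by c = 3.00 × 10^8 m/s).
Transform to A's frame with the inverse velocity-addition law: u' = (u − v)/(1 − uv/c²), taking u = β_B and v = β_A.
u' = (0.130 − 0.160) / (1 − (0.160)(0.130)) = -0.0300/0.9792 = -0.0306.
u' = -0.0306 × 3.00 × 10^8 m/s.

-9.19 × 10^6 m/s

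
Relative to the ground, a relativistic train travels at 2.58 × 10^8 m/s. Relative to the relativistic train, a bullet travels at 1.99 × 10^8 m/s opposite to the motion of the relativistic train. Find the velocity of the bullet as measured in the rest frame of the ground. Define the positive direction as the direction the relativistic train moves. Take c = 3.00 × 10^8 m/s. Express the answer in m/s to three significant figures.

+1.37 × 10^8 m/s

In units of c (dividing by 3.00 × 10^8 m/s): v = 0.860, u' = -0.663.
u = (u' + v)/(1 + u'v/c²):
u = (-0.663 + 0.860) / (1 + (-0.663)·0.860) = 0.1967/0.4295 = 0.4579
Converting back: u = 0.4579 × 3.00 × 10^8 m/s.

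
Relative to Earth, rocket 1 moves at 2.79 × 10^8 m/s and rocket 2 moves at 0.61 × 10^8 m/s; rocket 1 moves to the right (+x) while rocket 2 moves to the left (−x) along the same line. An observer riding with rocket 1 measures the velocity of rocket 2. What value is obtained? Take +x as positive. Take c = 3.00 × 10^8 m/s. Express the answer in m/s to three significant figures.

β_A = 0.930, β_B = -0.203 (dividing each by c = 3.00 × 10^8 m/s).
Transform to A's frame with the inverse velocity-addition law: u' = (u − v)/(1 − uv/c²), taking u = β_B and v = β_A.
u' = (-0.203 − 0.930) / (1 − (0.930)(-0.203)) = -1.1333/1.1891 = -0.9531.
u' = -0.9531 × 3.00 × 10^8 m/s.

-2.86 × 10^8 m/s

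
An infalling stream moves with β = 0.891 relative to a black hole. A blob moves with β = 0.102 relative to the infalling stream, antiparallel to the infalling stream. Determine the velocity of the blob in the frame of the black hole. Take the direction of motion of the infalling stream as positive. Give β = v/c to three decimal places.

β = +0.868

With v = 0.891 and u' = -0.102 (in units of c),
u = (u' + v)/(1 + u'v/c²):
u = (-0.102 + 0.891) / (1 + (-0.102)·0.891) = 0.7890/0.9091 = 0.8679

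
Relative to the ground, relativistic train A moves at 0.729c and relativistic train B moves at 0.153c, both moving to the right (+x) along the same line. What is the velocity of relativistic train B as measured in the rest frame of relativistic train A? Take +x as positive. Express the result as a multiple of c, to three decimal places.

-0.648c

β_A = 0.729, β_B = 0.153.
Transform to A's frame with the inverse velocity-addition law: u' = (u − v)/(1 − uv/c²), taking u = β_B and v = β_A.
u' = (0.153 − 0.729) / (1 − (0.729)(0.153)) = -0.5760/0.8885 = -0.6483.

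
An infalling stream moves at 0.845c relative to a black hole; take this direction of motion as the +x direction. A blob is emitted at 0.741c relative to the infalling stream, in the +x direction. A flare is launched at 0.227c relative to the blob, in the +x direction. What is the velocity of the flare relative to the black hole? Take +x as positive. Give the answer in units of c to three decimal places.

0.984c

Apply u = (u' + v)/(1 + u'v/c²) successively, working outward toward the black hole.
Start: velocity of the infalling stream relative to the black hole = 0.8450c.
Compose with the blob (u' = 0.741 in the infalling stream frame): u_1 = (0.741 + 0.845) / (1 + 0.741·0.845) = 1.5860/1.6261 = 0.9753.
Compose with the flare (u' = 0.227 in the blob frame): u_2 = (0.227 + 0.975) / (1 + 0.227·0.975) = 1.2023/1.2214 = 0.9844.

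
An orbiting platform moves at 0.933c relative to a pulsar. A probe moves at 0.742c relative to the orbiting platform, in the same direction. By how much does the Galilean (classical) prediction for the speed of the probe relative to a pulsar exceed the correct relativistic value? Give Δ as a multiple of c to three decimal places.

Δ = 0.685c

Galilean: u_cl = 0.742 + 0.933 = 1.6750.
Relativistic: u_rel = (0.742 + 0.933) / (1 + 0.742·0.933) = 1.6750/1.6923 = 0.9898.
Δ = 1.6750 − 0.9898 = 0.6852.
(The classical prediction exceeds c; the relativistic result does not.)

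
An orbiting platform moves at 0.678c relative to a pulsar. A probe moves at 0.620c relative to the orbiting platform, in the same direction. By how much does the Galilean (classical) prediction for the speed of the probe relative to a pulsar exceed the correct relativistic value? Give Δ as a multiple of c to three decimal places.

Galilean: u_cl = 0.620 + 0.678 = 1.2980.
Relativistic: u_rel = (0.620 + 0.678) / (1 + 0.620·0.678) = 1.2980/1.4204 = 0.9139.
Δ = 1.2980 − 0.9139 = 0.3841.
(The classical prediction exceeds c; the relativistic result does not.)

Δ = 0.384c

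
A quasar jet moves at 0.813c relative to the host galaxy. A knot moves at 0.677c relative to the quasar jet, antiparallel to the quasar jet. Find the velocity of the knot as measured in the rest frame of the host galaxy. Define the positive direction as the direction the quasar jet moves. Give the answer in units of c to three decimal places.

With v = 0.813 and u' = -0.677 (in units of c),
u = (u' + v)/(1 + u'v/c²):
u = (-0.677 + 0.813) / (1 + (-0.677)·0.813) = 0.1360/0.4496 = 0.3025

+0.302c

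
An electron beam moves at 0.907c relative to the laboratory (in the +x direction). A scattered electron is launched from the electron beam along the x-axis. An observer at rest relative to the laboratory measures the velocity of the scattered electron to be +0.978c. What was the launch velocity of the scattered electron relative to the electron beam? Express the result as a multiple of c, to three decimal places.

Invert the composition law: u' = (u − v)/(1 − uv/c²).
u' = (0.978 − 0.907) / (1 − (0.978)(0.907)) = 0.0710/0.1130 = 0.6286.

+0.629c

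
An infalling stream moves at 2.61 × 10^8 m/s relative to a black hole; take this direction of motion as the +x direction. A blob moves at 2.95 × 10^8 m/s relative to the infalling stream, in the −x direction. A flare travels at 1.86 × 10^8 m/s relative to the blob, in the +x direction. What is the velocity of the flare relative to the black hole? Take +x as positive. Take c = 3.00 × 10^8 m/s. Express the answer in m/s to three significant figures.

Apply u = (u' + v)/(1 + u'v/c²) successively, working outward toward the black hole.
(Dividing each given speed by c = 3.00 × 10^8 m/s to work in units of c.)
Start: velocity of the infalling stream relative to the black hole = 0.8700c.
Compose with the blob (u' = -0.983 in the infalling stream frame): u_1 = (-0.983 + 0.870) / (1 + (-0.983)·0.870) = -0.1133/0.1445 = -0.7843.
Compose with the flare (u' = 0.620 in the blob frame): u_2 = (0.620 + (-0.784)) / (1 + 0.620·(-0.784)) = -0.1643/0.5137 = -0.3198.
So u = -0.3198 × 3.00 × 10^8 m/s.

-9.60 × 10^7 m/s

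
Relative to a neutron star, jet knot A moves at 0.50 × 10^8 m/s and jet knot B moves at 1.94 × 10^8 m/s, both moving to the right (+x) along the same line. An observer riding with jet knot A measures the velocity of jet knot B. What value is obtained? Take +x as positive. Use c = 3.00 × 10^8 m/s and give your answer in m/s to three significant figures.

+1.61 × 10^8 m/s

β_A = 0.167, β_B = 0.647 (dividing each by c = 3.00 × 10^8 m/s).
Transform to A's frame with the inverse velocity-addition law: u' = (u − v)/(1 − uv/c²), taking u = β_B and v = β_A.
u' = (0.647 − 0.167) / (1 − (0.167)(0.647)) = 0.4800/0.8922 = 0.5380.
u' = 0.5380 × 3.00 × 10^8 m/s.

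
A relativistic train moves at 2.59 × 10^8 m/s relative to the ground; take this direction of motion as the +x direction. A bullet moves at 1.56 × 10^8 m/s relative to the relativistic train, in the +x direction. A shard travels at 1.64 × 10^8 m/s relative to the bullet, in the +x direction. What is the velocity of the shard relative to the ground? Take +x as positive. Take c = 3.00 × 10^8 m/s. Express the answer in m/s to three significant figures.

Apply u = (u' + v)/(1 + u'v/c²) successively, working outward toward the ground.
(Dividing each given speed by c = 3.00 × 10^8 m/s to work in units of c.)
Start: velocity of the relativistic train relative to the ground = 0.8633c.
Compose with the bullet (u' = 0.520 in the relativistic train frame): u_1 = (0.520 + 0.863) / (1 + 0.520·0.863) = 1.3833/1.4489 = 0.9547.
Compose with the shard (u' = 0.547 in the bullet frame): u_2 = (0.547 + 0.955) / (1 + 0.547·0.955) = 1.5014/1.5219 = 0.9865.
So u = 0.9865 × 3.00 × 10^8 m/s.

2.96 × 10^8 m/s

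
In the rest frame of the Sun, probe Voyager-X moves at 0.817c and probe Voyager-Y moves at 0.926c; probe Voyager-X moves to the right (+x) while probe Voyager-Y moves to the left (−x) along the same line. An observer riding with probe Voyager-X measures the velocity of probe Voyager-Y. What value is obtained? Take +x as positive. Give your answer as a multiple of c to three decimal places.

β_A = 0.817, β_B = -0.926.
Transform to A's frame with the inverse velocity-addition law: u' = (u − v)/(1 − uv/c²), taking u = β_B and v = β_A.
u' = (-0.926 − 0.817) / (1 − (0.817)(-0.926)) = -1.7430/1.7565 = -0.9923.

-0.992c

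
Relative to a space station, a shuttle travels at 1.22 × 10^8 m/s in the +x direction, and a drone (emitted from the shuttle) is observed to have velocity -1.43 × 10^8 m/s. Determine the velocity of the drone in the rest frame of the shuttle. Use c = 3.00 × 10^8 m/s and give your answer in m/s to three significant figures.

-2.22 × 10^8 m/s

v = 0.407c, u = -0.477c.
Invert the composition law: u' = (u − v)/(1 − uv/c²).
u' = (-0.477 − 0.407) / (1 − (-0.477)(0.407)) = -0.8833/1.1938 = -0.7399.
u' = -0.7399 × 3.00 × 10^8 m/s.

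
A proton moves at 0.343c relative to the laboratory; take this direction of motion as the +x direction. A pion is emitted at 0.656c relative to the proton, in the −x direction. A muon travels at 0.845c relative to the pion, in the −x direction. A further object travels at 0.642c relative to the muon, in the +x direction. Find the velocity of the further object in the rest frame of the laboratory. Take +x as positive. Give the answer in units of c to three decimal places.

-0.719c

Apply u = (u' + v)/(1 + u'v/c²) successively, working outward toward the laboratory.
Start: velocity of the proton relative to the laboratory = 0.3430c.
Compose with the pion (u' = -0.656 in the proton frame): u_1 = (-0.656 + 0.343) / (1 + (-0.656)·0.343) = -0.3130/0.7750 = -0.4039.
Compose with the muon (u' = -0.845 in the pion frame): u_2 = (-0.845 + (-0.404)) / (1 + (-0.845)·(-0.404)) = -1.2489/1.3413 = -0.9311.
Compose with the further object (u' = 0.642 in the muon frame): u_3 = (0.642 + (-0.931)) / (1 + 0.642·(-0.931)) = -0.2891/0.4022 = -0.7188.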